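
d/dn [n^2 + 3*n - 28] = 2*n + 3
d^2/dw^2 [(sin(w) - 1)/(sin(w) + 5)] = 6*(sin(w)^2 - 5*sin(w) - 2)/(sin(w) + 5)^3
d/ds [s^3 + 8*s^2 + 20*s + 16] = 3*s^2 + 16*s + 20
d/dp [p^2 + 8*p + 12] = 2*p + 8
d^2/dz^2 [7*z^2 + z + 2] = 14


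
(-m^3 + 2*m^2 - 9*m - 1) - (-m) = -m^3 + 2*m^2 - 8*m - 1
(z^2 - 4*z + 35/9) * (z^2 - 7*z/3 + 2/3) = z^4 - 19*z^3/3 + 125*z^2/9 - 317*z/27 + 70/27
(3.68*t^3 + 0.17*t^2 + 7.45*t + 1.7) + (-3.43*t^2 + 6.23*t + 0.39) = 3.68*t^3 - 3.26*t^2 + 13.68*t + 2.09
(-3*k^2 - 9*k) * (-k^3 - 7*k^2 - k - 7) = 3*k^5 + 30*k^4 + 66*k^3 + 30*k^2 + 63*k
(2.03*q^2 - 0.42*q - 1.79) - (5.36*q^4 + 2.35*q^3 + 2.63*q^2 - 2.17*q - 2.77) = -5.36*q^4 - 2.35*q^3 - 0.6*q^2 + 1.75*q + 0.98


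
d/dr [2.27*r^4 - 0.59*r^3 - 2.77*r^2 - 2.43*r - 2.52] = 9.08*r^3 - 1.77*r^2 - 5.54*r - 2.43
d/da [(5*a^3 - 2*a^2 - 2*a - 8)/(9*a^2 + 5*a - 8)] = (45*a^4 + 50*a^3 - 112*a^2 + 176*a + 56)/(81*a^4 + 90*a^3 - 119*a^2 - 80*a + 64)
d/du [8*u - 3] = 8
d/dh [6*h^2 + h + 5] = 12*h + 1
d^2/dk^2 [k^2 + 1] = 2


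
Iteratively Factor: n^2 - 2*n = (n)*(n - 2)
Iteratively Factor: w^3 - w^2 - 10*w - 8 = (w - 4)*(w^2 + 3*w + 2) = (w - 4)*(w + 1)*(w + 2)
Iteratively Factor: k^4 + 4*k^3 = (k)*(k^3 + 4*k^2) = k^2*(k^2 + 4*k) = k^2*(k + 4)*(k)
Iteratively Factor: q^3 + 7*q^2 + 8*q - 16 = (q - 1)*(q^2 + 8*q + 16) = (q - 1)*(q + 4)*(q + 4)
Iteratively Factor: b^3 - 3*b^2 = (b)*(b^2 - 3*b) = b^2*(b - 3)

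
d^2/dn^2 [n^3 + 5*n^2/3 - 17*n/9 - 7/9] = 6*n + 10/3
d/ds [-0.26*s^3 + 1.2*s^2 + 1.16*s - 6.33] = -0.78*s^2 + 2.4*s + 1.16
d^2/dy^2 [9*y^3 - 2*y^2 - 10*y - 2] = 54*y - 4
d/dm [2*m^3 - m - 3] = 6*m^2 - 1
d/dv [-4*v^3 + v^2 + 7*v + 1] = -12*v^2 + 2*v + 7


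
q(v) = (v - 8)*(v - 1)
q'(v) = 2*v - 9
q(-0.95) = 17.45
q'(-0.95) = -10.90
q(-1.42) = 22.80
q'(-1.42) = -11.84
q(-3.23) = 47.50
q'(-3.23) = -15.46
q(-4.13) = 62.23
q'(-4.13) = -17.26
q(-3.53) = 52.23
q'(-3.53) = -16.06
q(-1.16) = 19.79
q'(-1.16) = -11.32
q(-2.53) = 37.17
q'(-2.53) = -14.06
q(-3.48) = 51.43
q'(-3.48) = -15.96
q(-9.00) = 170.00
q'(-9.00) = -27.00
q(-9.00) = 170.00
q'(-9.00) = -27.00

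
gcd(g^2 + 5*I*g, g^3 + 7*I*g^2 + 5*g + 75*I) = g + 5*I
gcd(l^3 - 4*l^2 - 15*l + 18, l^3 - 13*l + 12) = l - 1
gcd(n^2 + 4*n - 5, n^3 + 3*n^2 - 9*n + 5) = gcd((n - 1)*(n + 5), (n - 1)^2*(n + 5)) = n^2 + 4*n - 5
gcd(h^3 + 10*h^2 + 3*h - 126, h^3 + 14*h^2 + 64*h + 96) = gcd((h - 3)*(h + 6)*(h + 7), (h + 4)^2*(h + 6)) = h + 6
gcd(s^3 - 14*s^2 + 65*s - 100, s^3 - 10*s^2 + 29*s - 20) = s^2 - 9*s + 20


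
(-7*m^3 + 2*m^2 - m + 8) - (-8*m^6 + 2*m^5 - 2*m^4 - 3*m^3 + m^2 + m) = 8*m^6 - 2*m^5 + 2*m^4 - 4*m^3 + m^2 - 2*m + 8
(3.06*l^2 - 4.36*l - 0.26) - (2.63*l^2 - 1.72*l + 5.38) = 0.43*l^2 - 2.64*l - 5.64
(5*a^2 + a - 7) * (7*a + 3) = 35*a^3 + 22*a^2 - 46*a - 21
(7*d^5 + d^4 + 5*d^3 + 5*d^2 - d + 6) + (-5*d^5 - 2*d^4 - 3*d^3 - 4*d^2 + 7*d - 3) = 2*d^5 - d^4 + 2*d^3 + d^2 + 6*d + 3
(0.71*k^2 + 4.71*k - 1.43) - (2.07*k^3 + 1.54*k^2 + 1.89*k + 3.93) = -2.07*k^3 - 0.83*k^2 + 2.82*k - 5.36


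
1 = 1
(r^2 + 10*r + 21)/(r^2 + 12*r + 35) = (r + 3)/(r + 5)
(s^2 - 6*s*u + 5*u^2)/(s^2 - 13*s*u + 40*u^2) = (s - u)/(s - 8*u)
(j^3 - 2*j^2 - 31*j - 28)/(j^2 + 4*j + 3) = (j^2 - 3*j - 28)/(j + 3)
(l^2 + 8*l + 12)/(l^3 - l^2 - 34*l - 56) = (l + 6)/(l^2 - 3*l - 28)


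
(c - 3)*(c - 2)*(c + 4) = c^3 - c^2 - 14*c + 24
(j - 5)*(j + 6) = j^2 + j - 30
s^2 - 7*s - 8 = (s - 8)*(s + 1)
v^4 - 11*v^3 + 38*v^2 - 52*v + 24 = (v - 6)*(v - 2)^2*(v - 1)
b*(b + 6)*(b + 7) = b^3 + 13*b^2 + 42*b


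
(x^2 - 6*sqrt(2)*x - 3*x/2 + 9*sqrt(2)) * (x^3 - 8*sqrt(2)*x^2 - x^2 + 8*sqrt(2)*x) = x^5 - 14*sqrt(2)*x^4 - 5*x^4/2 + 35*sqrt(2)*x^3 + 195*x^3/2 - 240*x^2 - 21*sqrt(2)*x^2 + 144*x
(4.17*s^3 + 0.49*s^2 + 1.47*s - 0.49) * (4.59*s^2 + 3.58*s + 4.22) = 19.1403*s^5 + 17.1777*s^4 + 26.0989*s^3 + 5.0813*s^2 + 4.4492*s - 2.0678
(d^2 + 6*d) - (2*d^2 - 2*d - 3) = -d^2 + 8*d + 3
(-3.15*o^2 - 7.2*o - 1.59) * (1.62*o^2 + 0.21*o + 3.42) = -5.103*o^4 - 12.3255*o^3 - 14.8608*o^2 - 24.9579*o - 5.4378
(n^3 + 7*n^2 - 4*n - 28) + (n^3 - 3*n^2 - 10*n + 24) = 2*n^3 + 4*n^2 - 14*n - 4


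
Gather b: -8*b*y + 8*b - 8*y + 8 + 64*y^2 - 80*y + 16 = b*(8 - 8*y) + 64*y^2 - 88*y + 24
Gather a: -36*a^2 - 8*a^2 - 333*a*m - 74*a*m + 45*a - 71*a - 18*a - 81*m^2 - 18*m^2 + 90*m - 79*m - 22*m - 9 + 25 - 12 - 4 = -44*a^2 + a*(-407*m - 44) - 99*m^2 - 11*m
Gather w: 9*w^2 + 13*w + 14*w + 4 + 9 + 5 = 9*w^2 + 27*w + 18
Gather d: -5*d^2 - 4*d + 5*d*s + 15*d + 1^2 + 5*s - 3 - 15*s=-5*d^2 + d*(5*s + 11) - 10*s - 2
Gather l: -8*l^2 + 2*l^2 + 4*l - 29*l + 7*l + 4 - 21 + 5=-6*l^2 - 18*l - 12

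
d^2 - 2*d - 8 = (d - 4)*(d + 2)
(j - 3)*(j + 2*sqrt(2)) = j^2 - 3*j + 2*sqrt(2)*j - 6*sqrt(2)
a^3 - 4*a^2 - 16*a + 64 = (a - 4)^2*(a + 4)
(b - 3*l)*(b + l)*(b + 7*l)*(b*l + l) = b^4*l + 5*b^3*l^2 + b^3*l - 17*b^2*l^3 + 5*b^2*l^2 - 21*b*l^4 - 17*b*l^3 - 21*l^4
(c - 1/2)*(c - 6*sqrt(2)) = c^2 - 6*sqrt(2)*c - c/2 + 3*sqrt(2)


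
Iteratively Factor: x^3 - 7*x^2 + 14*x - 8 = (x - 4)*(x^2 - 3*x + 2) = (x - 4)*(x - 2)*(x - 1)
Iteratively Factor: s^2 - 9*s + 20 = (s - 4)*(s - 5)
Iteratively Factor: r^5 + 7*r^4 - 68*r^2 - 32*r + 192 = (r - 2)*(r^4 + 9*r^3 + 18*r^2 - 32*r - 96) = (r - 2)^2*(r^3 + 11*r^2 + 40*r + 48) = (r - 2)^2*(r + 3)*(r^2 + 8*r + 16) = (r - 2)^2*(r + 3)*(r + 4)*(r + 4)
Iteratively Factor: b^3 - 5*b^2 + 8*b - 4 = (b - 2)*(b^2 - 3*b + 2) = (b - 2)^2*(b - 1)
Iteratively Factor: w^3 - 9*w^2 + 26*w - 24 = (w - 2)*(w^2 - 7*w + 12) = (w - 3)*(w - 2)*(w - 4)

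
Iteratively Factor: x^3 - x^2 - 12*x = (x - 4)*(x^2 + 3*x) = (x - 4)*(x + 3)*(x)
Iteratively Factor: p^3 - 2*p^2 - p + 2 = (p - 2)*(p^2 - 1) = (p - 2)*(p - 1)*(p + 1)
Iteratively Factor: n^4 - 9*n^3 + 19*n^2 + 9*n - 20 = (n - 1)*(n^3 - 8*n^2 + 11*n + 20) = (n - 5)*(n - 1)*(n^2 - 3*n - 4) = (n - 5)*(n - 1)*(n + 1)*(n - 4)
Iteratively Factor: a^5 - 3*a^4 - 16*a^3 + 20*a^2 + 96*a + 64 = (a - 4)*(a^4 + a^3 - 12*a^2 - 28*a - 16) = (a - 4)^2*(a^3 + 5*a^2 + 8*a + 4) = (a - 4)^2*(a + 1)*(a^2 + 4*a + 4) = (a - 4)^2*(a + 1)*(a + 2)*(a + 2)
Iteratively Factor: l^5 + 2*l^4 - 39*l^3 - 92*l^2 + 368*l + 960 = (l + 4)*(l^4 - 2*l^3 - 31*l^2 + 32*l + 240) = (l - 4)*(l + 4)*(l^3 + 2*l^2 - 23*l - 60) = (l - 5)*(l - 4)*(l + 4)*(l^2 + 7*l + 12) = (l - 5)*(l - 4)*(l + 4)^2*(l + 3)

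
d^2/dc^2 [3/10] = 0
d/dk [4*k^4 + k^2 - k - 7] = 16*k^3 + 2*k - 1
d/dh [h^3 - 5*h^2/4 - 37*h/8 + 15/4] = 3*h^2 - 5*h/2 - 37/8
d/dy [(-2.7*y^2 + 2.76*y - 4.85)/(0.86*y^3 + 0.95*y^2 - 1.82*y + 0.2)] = (2.322*y^4 - 4.7472*y^3 + 14.805*y^2 + 8.135*y - 8.275)/(0.7396*y^6 + 1.634*y^5 - 2.2279*y^4 - 3.114*y^3 + 3.6924*y^2 - 0.728*y + 0.04)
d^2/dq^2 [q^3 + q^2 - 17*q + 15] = 6*q + 2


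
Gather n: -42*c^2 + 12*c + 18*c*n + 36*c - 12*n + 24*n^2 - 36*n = -42*c^2 + 48*c + 24*n^2 + n*(18*c - 48)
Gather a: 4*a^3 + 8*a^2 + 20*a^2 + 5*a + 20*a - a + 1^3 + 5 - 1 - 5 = 4*a^3 + 28*a^2 + 24*a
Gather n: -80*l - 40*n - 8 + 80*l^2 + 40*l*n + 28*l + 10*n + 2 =80*l^2 - 52*l + n*(40*l - 30) - 6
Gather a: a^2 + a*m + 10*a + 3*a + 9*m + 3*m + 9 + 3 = a^2 + a*(m + 13) + 12*m + 12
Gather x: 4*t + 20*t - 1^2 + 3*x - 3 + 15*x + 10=24*t + 18*x + 6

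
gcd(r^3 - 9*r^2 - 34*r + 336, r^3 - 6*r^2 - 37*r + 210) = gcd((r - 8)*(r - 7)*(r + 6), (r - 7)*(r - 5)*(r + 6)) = r^2 - r - 42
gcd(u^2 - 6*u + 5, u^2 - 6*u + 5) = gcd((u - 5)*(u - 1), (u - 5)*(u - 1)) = u^2 - 6*u + 5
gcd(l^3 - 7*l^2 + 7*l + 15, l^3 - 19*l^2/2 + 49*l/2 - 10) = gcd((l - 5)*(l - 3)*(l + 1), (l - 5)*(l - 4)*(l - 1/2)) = l - 5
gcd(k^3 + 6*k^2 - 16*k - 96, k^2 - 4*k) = k - 4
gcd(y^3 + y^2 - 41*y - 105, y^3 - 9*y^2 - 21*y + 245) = y^2 - 2*y - 35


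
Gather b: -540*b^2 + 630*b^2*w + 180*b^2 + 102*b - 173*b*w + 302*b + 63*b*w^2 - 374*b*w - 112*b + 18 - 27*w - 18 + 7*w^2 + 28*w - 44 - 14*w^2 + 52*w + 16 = b^2*(630*w - 360) + b*(63*w^2 - 547*w + 292) - 7*w^2 + 53*w - 28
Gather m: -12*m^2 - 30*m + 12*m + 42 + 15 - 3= -12*m^2 - 18*m + 54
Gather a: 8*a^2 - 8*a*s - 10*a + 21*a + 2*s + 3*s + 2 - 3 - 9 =8*a^2 + a*(11 - 8*s) + 5*s - 10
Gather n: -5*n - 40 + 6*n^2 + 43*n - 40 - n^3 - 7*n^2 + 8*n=-n^3 - n^2 + 46*n - 80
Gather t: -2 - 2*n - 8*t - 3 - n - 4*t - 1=-3*n - 12*t - 6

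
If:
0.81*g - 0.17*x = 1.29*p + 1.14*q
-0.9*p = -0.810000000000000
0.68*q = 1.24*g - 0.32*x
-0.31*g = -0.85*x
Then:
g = -1.02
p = 0.90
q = -1.69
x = -0.37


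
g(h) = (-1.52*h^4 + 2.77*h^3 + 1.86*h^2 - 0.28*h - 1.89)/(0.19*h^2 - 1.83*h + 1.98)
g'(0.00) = -1.02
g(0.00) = -0.95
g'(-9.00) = 95.59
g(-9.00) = -349.90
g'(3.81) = 79.34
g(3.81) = 64.03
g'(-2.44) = 12.91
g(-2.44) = -11.12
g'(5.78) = 468.86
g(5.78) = 490.26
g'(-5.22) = 44.02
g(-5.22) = -88.11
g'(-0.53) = -0.07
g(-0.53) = -0.58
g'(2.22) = 15.38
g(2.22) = -0.04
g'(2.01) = 12.62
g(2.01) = -2.95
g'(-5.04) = 41.76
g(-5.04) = -80.39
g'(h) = (1.83 - 0.38*h)*(-1.52*h^4 + 2.77*h^3 + 1.86*h^2 - 0.28*h - 1.89)/(0.19*h^2 - 1.83*h + 1.98)^2 + (-6.08*h^3 + 8.31*h^2 + 3.72*h - 0.28)/(0.19*h^2 - 1.83*h + 1.98) = (-0.5776*h^5 + 8.8711*h^4 - 22.1766*h^3 + 13.1032*h^2 + 8.0838*h - 4.0131)/(0.0361*h^4 - 0.6954*h^3 + 4.1013*h^2 - 7.2468*h + 3.9204)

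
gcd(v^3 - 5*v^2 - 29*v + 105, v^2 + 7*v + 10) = v + 5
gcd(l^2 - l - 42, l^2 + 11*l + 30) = l + 6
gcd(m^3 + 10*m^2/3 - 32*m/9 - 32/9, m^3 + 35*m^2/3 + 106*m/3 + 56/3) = m^2 + 14*m/3 + 8/3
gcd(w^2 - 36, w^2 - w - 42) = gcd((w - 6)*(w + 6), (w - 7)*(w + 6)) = w + 6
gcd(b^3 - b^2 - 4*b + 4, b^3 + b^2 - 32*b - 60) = b + 2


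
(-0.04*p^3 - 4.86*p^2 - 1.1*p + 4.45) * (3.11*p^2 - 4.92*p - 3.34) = -0.1244*p^5 - 14.9178*p^4 + 20.6238*p^3 + 35.4839*p^2 - 18.22*p - 14.863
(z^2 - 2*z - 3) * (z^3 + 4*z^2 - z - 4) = z^5 + 2*z^4 - 12*z^3 - 14*z^2 + 11*z + 12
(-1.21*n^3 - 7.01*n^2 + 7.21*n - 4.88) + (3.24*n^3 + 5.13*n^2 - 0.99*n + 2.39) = 2.03*n^3 - 1.88*n^2 + 6.22*n - 2.49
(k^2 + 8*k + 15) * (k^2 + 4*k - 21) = k^4 + 12*k^3 + 26*k^2 - 108*k - 315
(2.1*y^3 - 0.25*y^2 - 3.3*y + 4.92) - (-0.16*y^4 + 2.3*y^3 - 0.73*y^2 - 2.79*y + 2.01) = 0.16*y^4 - 0.2*y^3 + 0.48*y^2 - 0.51*y + 2.91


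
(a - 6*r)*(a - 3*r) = a^2 - 9*a*r + 18*r^2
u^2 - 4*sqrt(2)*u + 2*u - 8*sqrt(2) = (u + 2)*(u - 4*sqrt(2))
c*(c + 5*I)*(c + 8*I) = c^3 + 13*I*c^2 - 40*c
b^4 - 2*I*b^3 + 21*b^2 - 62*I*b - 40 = (b - 4*I)*(b - 2*I)*(b - I)*(b + 5*I)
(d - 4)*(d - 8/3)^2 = d^3 - 28*d^2/3 + 256*d/9 - 256/9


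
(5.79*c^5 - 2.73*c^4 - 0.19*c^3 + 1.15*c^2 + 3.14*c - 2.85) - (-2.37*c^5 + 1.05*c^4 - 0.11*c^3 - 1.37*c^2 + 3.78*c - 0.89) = 8.16*c^5 - 3.78*c^4 - 0.08*c^3 + 2.52*c^2 - 0.64*c - 1.96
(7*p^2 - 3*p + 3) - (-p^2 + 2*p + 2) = 8*p^2 - 5*p + 1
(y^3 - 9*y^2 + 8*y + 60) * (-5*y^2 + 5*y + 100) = -5*y^5 + 50*y^4 + 15*y^3 - 1160*y^2 + 1100*y + 6000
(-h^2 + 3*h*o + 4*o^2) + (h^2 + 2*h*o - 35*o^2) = 5*h*o - 31*o^2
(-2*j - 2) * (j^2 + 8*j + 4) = -2*j^3 - 18*j^2 - 24*j - 8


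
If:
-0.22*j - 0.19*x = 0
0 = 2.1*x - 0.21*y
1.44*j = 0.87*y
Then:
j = 0.00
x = 0.00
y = 0.00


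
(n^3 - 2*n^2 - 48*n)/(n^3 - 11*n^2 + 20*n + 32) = n*(n + 6)/(n^2 - 3*n - 4)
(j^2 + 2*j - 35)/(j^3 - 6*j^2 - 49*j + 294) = (j - 5)/(j^2 - 13*j + 42)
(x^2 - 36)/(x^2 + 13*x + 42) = (x - 6)/(x + 7)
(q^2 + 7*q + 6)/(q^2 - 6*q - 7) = (q + 6)/(q - 7)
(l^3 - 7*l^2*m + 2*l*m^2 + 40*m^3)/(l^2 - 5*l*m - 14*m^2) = (l^2 - 9*l*m + 20*m^2)/(l - 7*m)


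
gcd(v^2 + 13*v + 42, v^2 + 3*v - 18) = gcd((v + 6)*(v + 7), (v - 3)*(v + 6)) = v + 6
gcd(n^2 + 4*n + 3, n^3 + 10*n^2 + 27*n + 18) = n^2 + 4*n + 3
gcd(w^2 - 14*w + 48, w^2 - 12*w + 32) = w - 8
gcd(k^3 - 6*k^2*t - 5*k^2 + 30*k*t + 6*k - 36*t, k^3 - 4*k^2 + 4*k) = k - 2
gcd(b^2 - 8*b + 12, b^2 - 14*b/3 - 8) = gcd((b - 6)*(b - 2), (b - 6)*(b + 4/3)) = b - 6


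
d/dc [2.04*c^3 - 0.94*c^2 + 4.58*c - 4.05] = 6.12*c^2 - 1.88*c + 4.58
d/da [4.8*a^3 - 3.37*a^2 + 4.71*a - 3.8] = 14.4*a^2 - 6.74*a + 4.71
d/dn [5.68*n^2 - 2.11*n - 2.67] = 11.36*n - 2.11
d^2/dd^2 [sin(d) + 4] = -sin(d)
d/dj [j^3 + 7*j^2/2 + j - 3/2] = 3*j^2 + 7*j + 1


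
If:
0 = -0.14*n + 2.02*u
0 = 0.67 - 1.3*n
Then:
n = 0.52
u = 0.04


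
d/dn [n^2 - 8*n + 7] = 2*n - 8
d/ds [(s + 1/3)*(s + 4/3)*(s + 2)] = 3*s^2 + 22*s/3 + 34/9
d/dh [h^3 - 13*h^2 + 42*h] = 3*h^2 - 26*h + 42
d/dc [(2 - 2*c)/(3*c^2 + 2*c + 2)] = 2*(3*c^2 - 6*c - 4)/(9*c^4 + 12*c^3 + 16*c^2 + 8*c + 4)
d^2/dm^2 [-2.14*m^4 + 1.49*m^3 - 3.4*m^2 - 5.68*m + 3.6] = -25.68*m^2 + 8.94*m - 6.8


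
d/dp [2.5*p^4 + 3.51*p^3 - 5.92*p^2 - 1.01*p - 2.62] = 10.0*p^3 + 10.53*p^2 - 11.84*p - 1.01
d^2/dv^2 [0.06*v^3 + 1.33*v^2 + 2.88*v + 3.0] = 0.36*v + 2.66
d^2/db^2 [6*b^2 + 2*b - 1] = 12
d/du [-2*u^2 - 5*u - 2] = -4*u - 5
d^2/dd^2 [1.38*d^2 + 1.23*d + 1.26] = 2.76000000000000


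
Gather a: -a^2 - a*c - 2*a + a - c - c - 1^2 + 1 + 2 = -a^2 + a*(-c - 1) - 2*c + 2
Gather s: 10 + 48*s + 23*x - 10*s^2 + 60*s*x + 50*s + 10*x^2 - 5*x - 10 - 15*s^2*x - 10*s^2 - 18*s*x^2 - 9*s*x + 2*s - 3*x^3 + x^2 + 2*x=s^2*(-15*x - 20) + s*(-18*x^2 + 51*x + 100) - 3*x^3 + 11*x^2 + 20*x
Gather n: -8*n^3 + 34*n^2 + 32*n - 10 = -8*n^3 + 34*n^2 + 32*n - 10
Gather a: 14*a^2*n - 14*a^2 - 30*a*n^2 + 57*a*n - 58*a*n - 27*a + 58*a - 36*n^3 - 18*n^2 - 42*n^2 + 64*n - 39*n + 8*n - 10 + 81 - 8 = a^2*(14*n - 14) + a*(-30*n^2 - n + 31) - 36*n^3 - 60*n^2 + 33*n + 63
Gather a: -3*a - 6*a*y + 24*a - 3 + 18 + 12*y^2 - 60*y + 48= a*(21 - 6*y) + 12*y^2 - 60*y + 63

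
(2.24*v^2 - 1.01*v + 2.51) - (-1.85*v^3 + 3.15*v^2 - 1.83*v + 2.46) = 1.85*v^3 - 0.91*v^2 + 0.82*v + 0.0499999999999998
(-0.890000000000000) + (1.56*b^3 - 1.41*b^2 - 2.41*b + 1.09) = 1.56*b^3 - 1.41*b^2 - 2.41*b + 0.2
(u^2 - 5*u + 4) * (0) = 0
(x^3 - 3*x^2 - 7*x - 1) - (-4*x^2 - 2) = x^3 + x^2 - 7*x + 1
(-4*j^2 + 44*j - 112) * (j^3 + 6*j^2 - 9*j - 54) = -4*j^5 + 20*j^4 + 188*j^3 - 852*j^2 - 1368*j + 6048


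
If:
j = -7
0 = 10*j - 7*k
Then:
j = -7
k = -10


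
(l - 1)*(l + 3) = l^2 + 2*l - 3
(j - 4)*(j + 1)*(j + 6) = j^3 + 3*j^2 - 22*j - 24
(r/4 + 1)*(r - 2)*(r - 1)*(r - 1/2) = r^4/4 + r^3/8 - 21*r^2/8 + 13*r/4 - 1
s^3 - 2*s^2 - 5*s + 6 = (s - 3)*(s - 1)*(s + 2)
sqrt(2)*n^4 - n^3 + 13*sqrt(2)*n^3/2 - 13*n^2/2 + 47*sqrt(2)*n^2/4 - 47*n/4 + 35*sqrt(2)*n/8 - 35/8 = (n + 5/2)*(n + 7/2)*(n - sqrt(2)/2)*(sqrt(2)*n + sqrt(2)/2)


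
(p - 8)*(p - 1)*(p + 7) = p^3 - 2*p^2 - 55*p + 56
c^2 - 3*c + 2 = (c - 2)*(c - 1)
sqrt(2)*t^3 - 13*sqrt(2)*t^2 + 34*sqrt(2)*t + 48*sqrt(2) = (t - 8)*(t - 6)*(sqrt(2)*t + sqrt(2))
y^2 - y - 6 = (y - 3)*(y + 2)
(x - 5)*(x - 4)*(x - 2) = x^3 - 11*x^2 + 38*x - 40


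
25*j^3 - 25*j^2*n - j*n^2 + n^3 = (-5*j + n)*(-j + n)*(5*j + n)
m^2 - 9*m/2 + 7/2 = (m - 7/2)*(m - 1)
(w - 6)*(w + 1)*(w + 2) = w^3 - 3*w^2 - 16*w - 12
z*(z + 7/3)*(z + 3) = z^3 + 16*z^2/3 + 7*z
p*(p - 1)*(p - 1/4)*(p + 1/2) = p^4 - 3*p^3/4 - 3*p^2/8 + p/8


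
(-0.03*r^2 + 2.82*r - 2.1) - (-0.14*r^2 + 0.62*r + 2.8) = 0.11*r^2 + 2.2*r - 4.9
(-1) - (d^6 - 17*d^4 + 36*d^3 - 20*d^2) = -d^6 + 17*d^4 - 36*d^3 + 20*d^2 - 1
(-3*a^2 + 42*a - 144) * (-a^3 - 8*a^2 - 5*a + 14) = 3*a^5 - 18*a^4 - 177*a^3 + 900*a^2 + 1308*a - 2016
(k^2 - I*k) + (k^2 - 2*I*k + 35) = 2*k^2 - 3*I*k + 35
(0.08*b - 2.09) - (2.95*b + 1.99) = -2.87*b - 4.08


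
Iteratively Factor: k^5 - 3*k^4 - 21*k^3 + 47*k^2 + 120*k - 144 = (k - 1)*(k^4 - 2*k^3 - 23*k^2 + 24*k + 144) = (k - 1)*(k + 3)*(k^3 - 5*k^2 - 8*k + 48) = (k - 1)*(k + 3)^2*(k^2 - 8*k + 16) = (k - 4)*(k - 1)*(k + 3)^2*(k - 4)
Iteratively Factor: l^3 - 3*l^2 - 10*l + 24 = (l - 2)*(l^2 - l - 12) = (l - 4)*(l - 2)*(l + 3)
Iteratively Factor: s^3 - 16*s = (s - 4)*(s^2 + 4*s) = (s - 4)*(s + 4)*(s)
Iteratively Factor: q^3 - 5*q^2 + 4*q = (q)*(q^2 - 5*q + 4) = q*(q - 1)*(q - 4)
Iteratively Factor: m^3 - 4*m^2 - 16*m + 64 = (m + 4)*(m^2 - 8*m + 16) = (m - 4)*(m + 4)*(m - 4)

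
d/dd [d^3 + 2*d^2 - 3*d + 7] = 3*d^2 + 4*d - 3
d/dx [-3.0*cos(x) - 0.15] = 3.0*sin(x)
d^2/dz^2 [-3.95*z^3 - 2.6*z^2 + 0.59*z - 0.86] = -23.7*z - 5.2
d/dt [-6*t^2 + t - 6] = 1 - 12*t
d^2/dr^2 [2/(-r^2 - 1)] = 4*(1 - 3*r^2)/(r^2 + 1)^3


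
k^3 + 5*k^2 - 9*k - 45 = (k - 3)*(k + 3)*(k + 5)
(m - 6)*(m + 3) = m^2 - 3*m - 18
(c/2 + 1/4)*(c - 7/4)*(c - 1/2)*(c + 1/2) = c^4/2 - 5*c^3/8 - 9*c^2/16 + 5*c/32 + 7/64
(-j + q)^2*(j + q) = j^3 - j^2*q - j*q^2 + q^3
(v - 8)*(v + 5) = v^2 - 3*v - 40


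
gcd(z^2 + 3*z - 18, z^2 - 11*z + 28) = 1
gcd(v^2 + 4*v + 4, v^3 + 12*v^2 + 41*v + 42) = v + 2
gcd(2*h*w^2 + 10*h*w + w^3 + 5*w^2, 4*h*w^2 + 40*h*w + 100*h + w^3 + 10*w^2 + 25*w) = w + 5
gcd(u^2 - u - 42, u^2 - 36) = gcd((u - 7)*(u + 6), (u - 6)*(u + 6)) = u + 6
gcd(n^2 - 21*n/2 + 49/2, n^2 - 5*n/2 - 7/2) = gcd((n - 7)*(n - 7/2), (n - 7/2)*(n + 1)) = n - 7/2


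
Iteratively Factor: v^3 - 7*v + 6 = (v - 2)*(v^2 + 2*v - 3) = (v - 2)*(v + 3)*(v - 1)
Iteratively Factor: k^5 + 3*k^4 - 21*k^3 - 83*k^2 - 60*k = (k)*(k^4 + 3*k^3 - 21*k^2 - 83*k - 60) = k*(k + 4)*(k^3 - k^2 - 17*k - 15) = k*(k + 1)*(k + 4)*(k^2 - 2*k - 15) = k*(k + 1)*(k + 3)*(k + 4)*(k - 5)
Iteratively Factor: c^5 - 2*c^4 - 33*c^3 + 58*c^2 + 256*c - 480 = (c - 5)*(c^4 + 3*c^3 - 18*c^2 - 32*c + 96) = (c - 5)*(c - 2)*(c^3 + 5*c^2 - 8*c - 48) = (c - 5)*(c - 2)*(c + 4)*(c^2 + c - 12) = (c - 5)*(c - 3)*(c - 2)*(c + 4)*(c + 4)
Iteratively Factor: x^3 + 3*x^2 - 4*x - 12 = (x - 2)*(x^2 + 5*x + 6) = (x - 2)*(x + 3)*(x + 2)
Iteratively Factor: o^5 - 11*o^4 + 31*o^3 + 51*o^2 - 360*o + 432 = (o - 3)*(o^4 - 8*o^3 + 7*o^2 + 72*o - 144) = (o - 3)*(o + 3)*(o^3 - 11*o^2 + 40*o - 48) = (o - 4)*(o - 3)*(o + 3)*(o^2 - 7*o + 12) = (o - 4)*(o - 3)^2*(o + 3)*(o - 4)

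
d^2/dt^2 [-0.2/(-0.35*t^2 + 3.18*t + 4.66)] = (0.049*t^2 - 0.4452*t - 0.2*(0.7*t - 3.18)*(1.4*t - 6.36) - 0.6524)/(-0.35*t^2 + 3.18*t + 4.66)^3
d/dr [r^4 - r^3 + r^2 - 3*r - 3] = 4*r^3 - 3*r^2 + 2*r - 3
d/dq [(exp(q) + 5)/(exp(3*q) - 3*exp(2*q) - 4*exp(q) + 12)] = ((exp(q) + 5)*(-3*exp(2*q) + 6*exp(q) + 4) + exp(3*q) - 3*exp(2*q) - 4*exp(q) + 12)*exp(q)/(exp(3*q) - 3*exp(2*q) - 4*exp(q) + 12)^2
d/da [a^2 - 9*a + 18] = 2*a - 9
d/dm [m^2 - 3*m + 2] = 2*m - 3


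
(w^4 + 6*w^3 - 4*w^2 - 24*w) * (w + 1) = w^5 + 7*w^4 + 2*w^3 - 28*w^2 - 24*w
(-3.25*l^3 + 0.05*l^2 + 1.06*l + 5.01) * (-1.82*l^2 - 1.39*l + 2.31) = 5.915*l^5 + 4.4265*l^4 - 9.5062*l^3 - 10.4761*l^2 - 4.5153*l + 11.5731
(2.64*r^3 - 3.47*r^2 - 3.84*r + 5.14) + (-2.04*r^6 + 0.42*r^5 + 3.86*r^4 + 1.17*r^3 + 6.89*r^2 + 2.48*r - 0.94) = -2.04*r^6 + 0.42*r^5 + 3.86*r^4 + 3.81*r^3 + 3.42*r^2 - 1.36*r + 4.2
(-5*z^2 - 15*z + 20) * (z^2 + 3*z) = -5*z^4 - 30*z^3 - 25*z^2 + 60*z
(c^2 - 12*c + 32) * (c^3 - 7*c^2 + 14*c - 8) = c^5 - 19*c^4 + 130*c^3 - 400*c^2 + 544*c - 256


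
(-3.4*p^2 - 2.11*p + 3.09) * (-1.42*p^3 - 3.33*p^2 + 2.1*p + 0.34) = 4.828*p^5 + 14.3182*p^4 - 4.5015*p^3 - 15.8767*p^2 + 5.7716*p + 1.0506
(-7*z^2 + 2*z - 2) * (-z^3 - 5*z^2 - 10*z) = 7*z^5 + 33*z^4 + 62*z^3 - 10*z^2 + 20*z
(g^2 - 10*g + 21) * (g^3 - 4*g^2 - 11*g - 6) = g^5 - 14*g^4 + 50*g^3 + 20*g^2 - 171*g - 126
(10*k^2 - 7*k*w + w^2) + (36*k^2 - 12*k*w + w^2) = 46*k^2 - 19*k*w + 2*w^2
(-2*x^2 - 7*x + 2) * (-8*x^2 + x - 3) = 16*x^4 + 54*x^3 - 17*x^2 + 23*x - 6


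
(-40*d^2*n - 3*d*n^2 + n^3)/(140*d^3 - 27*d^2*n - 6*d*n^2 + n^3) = n*(-8*d + n)/(28*d^2 - 11*d*n + n^2)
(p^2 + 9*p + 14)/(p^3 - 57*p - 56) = (p + 2)/(p^2 - 7*p - 8)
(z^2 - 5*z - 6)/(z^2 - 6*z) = (z + 1)/z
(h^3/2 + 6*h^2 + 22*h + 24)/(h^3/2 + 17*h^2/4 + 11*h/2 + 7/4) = 2*(h^3 + 12*h^2 + 44*h + 48)/(2*h^3 + 17*h^2 + 22*h + 7)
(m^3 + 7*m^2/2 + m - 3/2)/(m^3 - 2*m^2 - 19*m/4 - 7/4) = 2*(2*m^2 + 5*m - 3)/(4*m^2 - 12*m - 7)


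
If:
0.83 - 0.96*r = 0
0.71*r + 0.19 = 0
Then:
No Solution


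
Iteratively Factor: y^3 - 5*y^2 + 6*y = (y - 3)*(y^2 - 2*y) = y*(y - 3)*(y - 2)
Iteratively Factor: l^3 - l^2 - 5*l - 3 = (l - 3)*(l^2 + 2*l + 1) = (l - 3)*(l + 1)*(l + 1)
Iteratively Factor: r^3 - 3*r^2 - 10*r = (r)*(r^2 - 3*r - 10) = r*(r - 5)*(r + 2)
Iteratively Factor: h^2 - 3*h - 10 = (h + 2)*(h - 5)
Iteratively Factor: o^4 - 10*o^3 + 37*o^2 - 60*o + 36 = (o - 3)*(o^3 - 7*o^2 + 16*o - 12) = (o - 3)^2*(o^2 - 4*o + 4) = (o - 3)^2*(o - 2)*(o - 2)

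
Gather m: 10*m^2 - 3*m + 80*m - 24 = 10*m^2 + 77*m - 24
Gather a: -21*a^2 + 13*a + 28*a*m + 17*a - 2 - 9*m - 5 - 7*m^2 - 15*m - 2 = -21*a^2 + a*(28*m + 30) - 7*m^2 - 24*m - 9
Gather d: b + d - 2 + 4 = b + d + 2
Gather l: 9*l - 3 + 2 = 9*l - 1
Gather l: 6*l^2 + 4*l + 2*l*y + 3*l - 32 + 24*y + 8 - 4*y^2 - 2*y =6*l^2 + l*(2*y + 7) - 4*y^2 + 22*y - 24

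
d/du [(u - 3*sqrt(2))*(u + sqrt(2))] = 2*u - 2*sqrt(2)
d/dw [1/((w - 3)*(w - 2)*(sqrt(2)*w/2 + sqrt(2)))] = sqrt(2)*(-(w - 3)*(w - 2) - (w - 3)*(w + 2) - (w - 2)*(w + 2))/((w - 3)^2*(w - 2)^2*(w + 2)^2)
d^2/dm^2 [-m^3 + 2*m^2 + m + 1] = 4 - 6*m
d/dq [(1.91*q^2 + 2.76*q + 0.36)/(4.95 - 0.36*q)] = (-0.6876*q^2 + 18.909*q + 13.7916)/(0.1296*q^2 - 3.564*q + 24.5025)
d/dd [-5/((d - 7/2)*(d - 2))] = 10*(4*d - 11)/((d - 2)^2*(2*d - 7)^2)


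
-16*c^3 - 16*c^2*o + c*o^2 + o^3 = (-4*c + o)*(c + o)*(4*c + o)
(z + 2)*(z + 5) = z^2 + 7*z + 10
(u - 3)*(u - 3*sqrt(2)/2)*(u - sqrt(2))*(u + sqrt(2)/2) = u^4 - 3*u^3 - 2*sqrt(2)*u^3 + u^2/2 + 6*sqrt(2)*u^2 - 3*u/2 + 3*sqrt(2)*u/2 - 9*sqrt(2)/2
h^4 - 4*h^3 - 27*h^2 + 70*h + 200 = (h - 5)^2*(h + 2)*(h + 4)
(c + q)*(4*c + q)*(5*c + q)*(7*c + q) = 140*c^4 + 223*c^3*q + 99*c^2*q^2 + 17*c*q^3 + q^4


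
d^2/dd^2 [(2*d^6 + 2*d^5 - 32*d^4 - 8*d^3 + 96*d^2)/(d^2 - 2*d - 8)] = 4*(6*d^5 - 63*d^4 + 178*d^3 + 72*d^2 - 672*d + 384)/(d^3 - 12*d^2 + 48*d - 64)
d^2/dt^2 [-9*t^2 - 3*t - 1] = -18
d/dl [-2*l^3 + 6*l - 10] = 6 - 6*l^2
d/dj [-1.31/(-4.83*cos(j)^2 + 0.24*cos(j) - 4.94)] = (12.6546*cos(j) - 0.3144)*sin(j)/(4.83*cos(j)^2 - 0.24*cos(j) + 4.94)^2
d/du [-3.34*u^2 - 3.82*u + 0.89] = -6.68*u - 3.82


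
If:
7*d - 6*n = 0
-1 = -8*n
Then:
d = 3/28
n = 1/8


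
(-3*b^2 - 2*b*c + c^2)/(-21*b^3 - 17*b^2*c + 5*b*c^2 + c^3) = 1/(7*b + c)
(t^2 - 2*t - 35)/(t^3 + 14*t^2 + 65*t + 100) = (t - 7)/(t^2 + 9*t + 20)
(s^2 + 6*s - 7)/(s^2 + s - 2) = (s + 7)/(s + 2)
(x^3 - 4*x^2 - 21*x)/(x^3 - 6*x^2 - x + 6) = x*(x^2 - 4*x - 21)/(x^3 - 6*x^2 - x + 6)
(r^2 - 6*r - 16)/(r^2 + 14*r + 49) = (r^2 - 6*r - 16)/(r^2 + 14*r + 49)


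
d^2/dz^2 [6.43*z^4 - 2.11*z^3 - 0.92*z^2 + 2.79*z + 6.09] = 77.16*z^2 - 12.66*z - 1.84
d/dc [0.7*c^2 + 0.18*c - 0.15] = 1.4*c + 0.18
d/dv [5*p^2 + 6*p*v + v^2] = 6*p + 2*v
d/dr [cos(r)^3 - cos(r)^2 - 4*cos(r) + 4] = (-3*cos(r)^2 + 2*cos(r) + 4)*sin(r)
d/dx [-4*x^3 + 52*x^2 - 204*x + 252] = -12*x^2 + 104*x - 204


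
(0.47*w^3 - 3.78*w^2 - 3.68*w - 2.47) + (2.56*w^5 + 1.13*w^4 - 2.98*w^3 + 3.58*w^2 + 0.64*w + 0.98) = 2.56*w^5 + 1.13*w^4 - 2.51*w^3 - 0.2*w^2 - 3.04*w - 1.49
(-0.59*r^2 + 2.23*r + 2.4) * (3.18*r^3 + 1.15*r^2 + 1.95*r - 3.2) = -1.8762*r^5 + 6.4129*r^4 + 9.046*r^3 + 8.9965*r^2 - 2.456*r - 7.68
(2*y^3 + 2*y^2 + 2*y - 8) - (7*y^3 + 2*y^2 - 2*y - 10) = -5*y^3 + 4*y + 2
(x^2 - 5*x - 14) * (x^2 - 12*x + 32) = x^4 - 17*x^3 + 78*x^2 + 8*x - 448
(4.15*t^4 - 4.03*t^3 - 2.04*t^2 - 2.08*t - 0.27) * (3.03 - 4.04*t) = -16.766*t^5 + 28.8557*t^4 - 3.9693*t^3 + 2.222*t^2 - 5.2116*t - 0.8181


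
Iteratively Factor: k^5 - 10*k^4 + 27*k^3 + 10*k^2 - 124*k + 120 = (k - 3)*(k^4 - 7*k^3 + 6*k^2 + 28*k - 40) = (k - 3)*(k + 2)*(k^3 - 9*k^2 + 24*k - 20) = (k - 5)*(k - 3)*(k + 2)*(k^2 - 4*k + 4) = (k - 5)*(k - 3)*(k - 2)*(k + 2)*(k - 2)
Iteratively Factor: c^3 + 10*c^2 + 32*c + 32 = (c + 2)*(c^2 + 8*c + 16) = (c + 2)*(c + 4)*(c + 4)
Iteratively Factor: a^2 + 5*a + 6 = (a + 2)*(a + 3)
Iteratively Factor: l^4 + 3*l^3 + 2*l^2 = (l)*(l^3 + 3*l^2 + 2*l) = l*(l + 2)*(l^2 + l) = l^2*(l + 2)*(l + 1)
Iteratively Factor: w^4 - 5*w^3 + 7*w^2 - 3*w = (w - 1)*(w^3 - 4*w^2 + 3*w) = (w - 1)^2*(w^2 - 3*w) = w*(w - 1)^2*(w - 3)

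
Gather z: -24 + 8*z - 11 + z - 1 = 9*z - 36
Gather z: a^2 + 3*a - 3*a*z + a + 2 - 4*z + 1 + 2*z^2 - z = a^2 + 4*a + 2*z^2 + z*(-3*a - 5) + 3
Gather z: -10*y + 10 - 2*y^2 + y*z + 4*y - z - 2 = -2*y^2 - 6*y + z*(y - 1) + 8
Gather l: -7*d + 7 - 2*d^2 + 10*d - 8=-2*d^2 + 3*d - 1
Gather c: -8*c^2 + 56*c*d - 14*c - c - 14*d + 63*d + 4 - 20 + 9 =-8*c^2 + c*(56*d - 15) + 49*d - 7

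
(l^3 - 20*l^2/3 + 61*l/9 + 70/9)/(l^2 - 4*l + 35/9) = (3*l^2 - 13*l - 10)/(3*l - 5)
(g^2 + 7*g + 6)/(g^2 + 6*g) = (g + 1)/g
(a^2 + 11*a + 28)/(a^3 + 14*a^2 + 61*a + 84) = 1/(a + 3)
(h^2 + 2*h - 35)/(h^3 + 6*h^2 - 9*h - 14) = (h - 5)/(h^2 - h - 2)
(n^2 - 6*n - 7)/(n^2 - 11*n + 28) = (n + 1)/(n - 4)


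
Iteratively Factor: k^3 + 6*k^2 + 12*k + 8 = (k + 2)*(k^2 + 4*k + 4) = (k + 2)^2*(k + 2)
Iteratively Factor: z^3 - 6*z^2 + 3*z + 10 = (z - 5)*(z^2 - z - 2) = (z - 5)*(z - 2)*(z + 1)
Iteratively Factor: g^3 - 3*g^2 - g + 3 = (g - 1)*(g^2 - 2*g - 3) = (g - 3)*(g - 1)*(g + 1)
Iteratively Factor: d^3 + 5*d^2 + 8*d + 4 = (d + 2)*(d^2 + 3*d + 2) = (d + 2)^2*(d + 1)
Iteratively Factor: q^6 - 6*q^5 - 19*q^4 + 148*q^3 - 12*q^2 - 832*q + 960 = (q + 3)*(q^5 - 9*q^4 + 8*q^3 + 124*q^2 - 384*q + 320) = (q - 2)*(q + 3)*(q^4 - 7*q^3 - 6*q^2 + 112*q - 160) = (q - 4)*(q - 2)*(q + 3)*(q^3 - 3*q^2 - 18*q + 40) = (q - 4)*(q - 2)^2*(q + 3)*(q^2 - q - 20) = (q - 5)*(q - 4)*(q - 2)^2*(q + 3)*(q + 4)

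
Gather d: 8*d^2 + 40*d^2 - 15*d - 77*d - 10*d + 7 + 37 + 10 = 48*d^2 - 102*d + 54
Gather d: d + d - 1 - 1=2*d - 2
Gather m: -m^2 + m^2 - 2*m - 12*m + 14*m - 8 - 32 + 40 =0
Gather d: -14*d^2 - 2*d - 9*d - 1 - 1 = -14*d^2 - 11*d - 2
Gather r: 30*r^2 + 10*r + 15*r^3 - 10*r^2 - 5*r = 15*r^3 + 20*r^2 + 5*r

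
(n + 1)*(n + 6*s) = n^2 + 6*n*s + n + 6*s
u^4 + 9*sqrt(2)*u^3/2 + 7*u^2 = u^2*(u + sqrt(2))*(u + 7*sqrt(2)/2)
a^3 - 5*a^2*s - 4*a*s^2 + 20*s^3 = (a - 5*s)*(a - 2*s)*(a + 2*s)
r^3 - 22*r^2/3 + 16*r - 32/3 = (r - 4)*(r - 2)*(r - 4/3)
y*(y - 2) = y^2 - 2*y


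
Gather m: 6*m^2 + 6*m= 6*m^2 + 6*m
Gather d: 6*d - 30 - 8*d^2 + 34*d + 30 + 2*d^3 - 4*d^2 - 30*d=2*d^3 - 12*d^2 + 10*d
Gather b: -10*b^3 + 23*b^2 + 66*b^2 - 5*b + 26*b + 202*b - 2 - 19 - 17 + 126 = -10*b^3 + 89*b^2 + 223*b + 88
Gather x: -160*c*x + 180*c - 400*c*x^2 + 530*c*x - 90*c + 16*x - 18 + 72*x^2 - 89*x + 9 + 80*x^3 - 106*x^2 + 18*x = 90*c + 80*x^3 + x^2*(-400*c - 34) + x*(370*c - 55) - 9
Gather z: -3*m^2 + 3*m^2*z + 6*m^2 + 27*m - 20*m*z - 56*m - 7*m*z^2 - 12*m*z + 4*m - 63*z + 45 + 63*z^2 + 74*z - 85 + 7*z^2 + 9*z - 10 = 3*m^2 - 25*m + z^2*(70 - 7*m) + z*(3*m^2 - 32*m + 20) - 50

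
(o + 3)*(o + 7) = o^2 + 10*o + 21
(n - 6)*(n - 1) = n^2 - 7*n + 6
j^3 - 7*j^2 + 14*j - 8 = (j - 4)*(j - 2)*(j - 1)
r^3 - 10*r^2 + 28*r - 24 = (r - 6)*(r - 2)^2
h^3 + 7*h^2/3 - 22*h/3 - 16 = (h - 8/3)*(h + 2)*(h + 3)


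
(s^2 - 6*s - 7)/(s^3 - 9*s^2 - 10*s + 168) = (s + 1)/(s^2 - 2*s - 24)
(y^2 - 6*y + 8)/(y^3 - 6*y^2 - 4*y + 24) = (y - 4)/(y^2 - 4*y - 12)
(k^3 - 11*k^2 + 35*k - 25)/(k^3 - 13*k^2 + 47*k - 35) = (k - 5)/(k - 7)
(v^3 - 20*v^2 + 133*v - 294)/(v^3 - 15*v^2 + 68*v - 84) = (v - 7)/(v - 2)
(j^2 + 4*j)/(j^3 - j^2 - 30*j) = (j + 4)/(j^2 - j - 30)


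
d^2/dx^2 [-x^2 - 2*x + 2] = -2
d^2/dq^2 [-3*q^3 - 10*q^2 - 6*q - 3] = -18*q - 20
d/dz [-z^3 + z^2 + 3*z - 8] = -3*z^2 + 2*z + 3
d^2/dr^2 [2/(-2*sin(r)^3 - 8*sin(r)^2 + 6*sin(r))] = (9*sin(r)^3 + 44*sin(r)^2 + 46*sin(r) - 100 - 69/sin(r) + 72/sin(r)^2 - 18/sin(r)^3)/(sin(r)^2 + 4*sin(r) - 3)^3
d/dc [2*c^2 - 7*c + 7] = 4*c - 7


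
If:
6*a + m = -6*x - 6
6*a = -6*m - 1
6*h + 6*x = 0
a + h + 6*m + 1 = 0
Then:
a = 7/30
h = 7/6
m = -2/5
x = -7/6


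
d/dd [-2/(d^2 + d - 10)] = 2*(2*d + 1)/(d^2 + d - 10)^2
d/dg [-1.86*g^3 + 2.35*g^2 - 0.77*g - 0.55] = -5.58*g^2 + 4.7*g - 0.77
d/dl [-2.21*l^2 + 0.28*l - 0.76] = 0.28 - 4.42*l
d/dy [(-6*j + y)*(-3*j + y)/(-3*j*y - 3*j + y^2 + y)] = (6*j + 1)/(y^2 + 2*y + 1)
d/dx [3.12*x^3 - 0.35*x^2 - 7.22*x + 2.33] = 9.36*x^2 - 0.7*x - 7.22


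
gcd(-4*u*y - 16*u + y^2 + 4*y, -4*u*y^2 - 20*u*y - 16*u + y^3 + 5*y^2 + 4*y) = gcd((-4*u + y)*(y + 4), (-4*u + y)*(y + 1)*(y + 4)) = -4*u*y - 16*u + y^2 + 4*y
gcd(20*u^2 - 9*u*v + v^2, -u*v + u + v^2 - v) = 1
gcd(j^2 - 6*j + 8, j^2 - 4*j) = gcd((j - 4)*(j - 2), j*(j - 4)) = j - 4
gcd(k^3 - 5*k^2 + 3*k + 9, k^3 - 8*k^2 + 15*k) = k - 3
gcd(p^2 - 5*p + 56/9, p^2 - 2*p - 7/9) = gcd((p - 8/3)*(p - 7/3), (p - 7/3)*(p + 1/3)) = p - 7/3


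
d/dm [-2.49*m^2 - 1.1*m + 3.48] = -4.98*m - 1.1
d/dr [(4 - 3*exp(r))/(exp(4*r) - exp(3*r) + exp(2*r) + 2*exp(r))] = ((3*exp(r) - 4)*(4*exp(3*r) - 3*exp(2*r) + 2*exp(r) + 2) - 3*(exp(3*r) - exp(2*r) + exp(r) + 2)*exp(r))*exp(-r)/(exp(3*r) - exp(2*r) + exp(r) + 2)^2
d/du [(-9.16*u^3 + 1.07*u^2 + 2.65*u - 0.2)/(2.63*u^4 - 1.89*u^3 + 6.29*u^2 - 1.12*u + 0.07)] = (24.0908*u^6 - 5.6282*u^5 - 76.5026*u^4 + 32.6394*u^3 - 20.9245*u^2 + 2.6658*u - 0.0385)/(6.9169*u^8 - 9.9414*u^7 + 36.6575*u^6 - 29.6674*u^5 + 44.1659*u^4 - 14.3542*u^3 + 2.135*u^2 - 0.1568*u + 0.0049)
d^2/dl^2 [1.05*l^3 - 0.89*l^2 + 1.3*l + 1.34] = 6.3*l - 1.78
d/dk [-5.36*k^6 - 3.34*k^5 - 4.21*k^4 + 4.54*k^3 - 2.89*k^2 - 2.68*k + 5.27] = -32.16*k^5 - 16.7*k^4 - 16.84*k^3 + 13.62*k^2 - 5.78*k - 2.68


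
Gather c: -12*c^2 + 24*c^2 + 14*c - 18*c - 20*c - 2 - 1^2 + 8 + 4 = 12*c^2 - 24*c + 9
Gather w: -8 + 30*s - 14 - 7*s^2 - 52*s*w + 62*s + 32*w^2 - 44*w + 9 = -7*s^2 + 92*s + 32*w^2 + w*(-52*s - 44) - 13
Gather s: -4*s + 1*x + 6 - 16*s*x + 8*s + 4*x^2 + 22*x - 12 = s*(4 - 16*x) + 4*x^2 + 23*x - 6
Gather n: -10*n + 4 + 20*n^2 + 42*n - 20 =20*n^2 + 32*n - 16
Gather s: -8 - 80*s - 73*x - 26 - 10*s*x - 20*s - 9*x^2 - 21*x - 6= s*(-10*x - 100) - 9*x^2 - 94*x - 40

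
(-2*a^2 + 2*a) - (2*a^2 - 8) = -4*a^2 + 2*a + 8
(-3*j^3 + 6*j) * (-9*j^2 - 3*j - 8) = 27*j^5 + 9*j^4 - 30*j^3 - 18*j^2 - 48*j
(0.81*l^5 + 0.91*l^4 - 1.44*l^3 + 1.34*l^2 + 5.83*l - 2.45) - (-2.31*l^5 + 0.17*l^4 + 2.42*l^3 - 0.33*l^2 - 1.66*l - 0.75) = 3.12*l^5 + 0.74*l^4 - 3.86*l^3 + 1.67*l^2 + 7.49*l - 1.7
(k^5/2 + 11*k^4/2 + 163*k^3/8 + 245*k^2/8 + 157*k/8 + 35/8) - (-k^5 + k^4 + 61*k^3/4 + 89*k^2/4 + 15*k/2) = 3*k^5/2 + 9*k^4/2 + 41*k^3/8 + 67*k^2/8 + 97*k/8 + 35/8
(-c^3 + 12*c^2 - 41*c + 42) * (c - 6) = -c^4 + 18*c^3 - 113*c^2 + 288*c - 252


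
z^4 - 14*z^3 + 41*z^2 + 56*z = z*(z - 8)*(z - 7)*(z + 1)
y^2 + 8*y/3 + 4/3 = (y + 2/3)*(y + 2)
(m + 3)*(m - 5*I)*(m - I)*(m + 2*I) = m^4 + 3*m^3 - 4*I*m^3 + 7*m^2 - 12*I*m^2 + 21*m - 10*I*m - 30*I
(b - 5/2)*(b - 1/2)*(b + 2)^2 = b^4 + b^3 - 27*b^2/4 - 7*b + 5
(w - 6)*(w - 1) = w^2 - 7*w + 6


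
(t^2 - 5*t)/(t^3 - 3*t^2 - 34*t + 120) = t/(t^2 + 2*t - 24)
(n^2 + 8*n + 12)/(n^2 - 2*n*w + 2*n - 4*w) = (-n - 6)/(-n + 2*w)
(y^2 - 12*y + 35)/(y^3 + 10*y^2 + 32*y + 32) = (y^2 - 12*y + 35)/(y^3 + 10*y^2 + 32*y + 32)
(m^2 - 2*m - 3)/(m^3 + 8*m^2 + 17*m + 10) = (m - 3)/(m^2 + 7*m + 10)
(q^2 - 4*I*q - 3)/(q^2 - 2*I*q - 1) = (q - 3*I)/(q - I)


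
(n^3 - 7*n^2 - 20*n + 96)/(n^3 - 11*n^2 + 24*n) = (n + 4)/n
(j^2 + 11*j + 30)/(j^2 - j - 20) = (j^2 + 11*j + 30)/(j^2 - j - 20)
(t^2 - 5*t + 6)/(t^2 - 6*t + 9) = (t - 2)/(t - 3)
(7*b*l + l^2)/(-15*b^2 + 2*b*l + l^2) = l*(7*b + l)/(-15*b^2 + 2*b*l + l^2)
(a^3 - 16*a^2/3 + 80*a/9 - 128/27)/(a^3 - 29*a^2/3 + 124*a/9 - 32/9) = (9*a^2 - 36*a + 32)/(3*(3*a^2 - 25*a + 8))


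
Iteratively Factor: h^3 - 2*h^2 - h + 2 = (h - 2)*(h^2 - 1) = (h - 2)*(h + 1)*(h - 1)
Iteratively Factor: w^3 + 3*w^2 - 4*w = (w)*(w^2 + 3*w - 4) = w*(w - 1)*(w + 4)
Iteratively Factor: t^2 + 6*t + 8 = (t + 2)*(t + 4)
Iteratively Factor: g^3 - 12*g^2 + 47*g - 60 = (g - 3)*(g^2 - 9*g + 20) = (g - 5)*(g - 3)*(g - 4)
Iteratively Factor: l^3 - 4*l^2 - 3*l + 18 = (l - 3)*(l^2 - l - 6) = (l - 3)*(l + 2)*(l - 3)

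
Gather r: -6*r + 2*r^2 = 2*r^2 - 6*r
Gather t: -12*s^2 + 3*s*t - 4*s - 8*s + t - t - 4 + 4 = -12*s^2 + 3*s*t - 12*s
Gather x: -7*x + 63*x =56*x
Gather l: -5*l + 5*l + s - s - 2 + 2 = 0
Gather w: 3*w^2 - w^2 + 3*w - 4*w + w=2*w^2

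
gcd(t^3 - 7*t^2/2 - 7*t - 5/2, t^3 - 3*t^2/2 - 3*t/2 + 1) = t + 1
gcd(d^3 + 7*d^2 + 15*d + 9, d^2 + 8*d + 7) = d + 1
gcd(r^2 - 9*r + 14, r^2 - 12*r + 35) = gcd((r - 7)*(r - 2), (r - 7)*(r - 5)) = r - 7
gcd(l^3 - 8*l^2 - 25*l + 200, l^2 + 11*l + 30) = l + 5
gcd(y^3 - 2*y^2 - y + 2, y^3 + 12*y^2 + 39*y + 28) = y + 1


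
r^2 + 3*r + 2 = (r + 1)*(r + 2)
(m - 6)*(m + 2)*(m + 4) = m^3 - 28*m - 48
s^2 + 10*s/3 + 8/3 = (s + 4/3)*(s + 2)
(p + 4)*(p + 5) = p^2 + 9*p + 20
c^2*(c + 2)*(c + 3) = c^4 + 5*c^3 + 6*c^2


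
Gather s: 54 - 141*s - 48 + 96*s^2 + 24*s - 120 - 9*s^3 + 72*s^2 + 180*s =-9*s^3 + 168*s^2 + 63*s - 114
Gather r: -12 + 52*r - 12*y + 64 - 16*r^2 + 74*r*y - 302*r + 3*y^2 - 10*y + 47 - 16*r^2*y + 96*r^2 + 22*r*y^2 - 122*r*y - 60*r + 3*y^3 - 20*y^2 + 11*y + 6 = r^2*(80 - 16*y) + r*(22*y^2 - 48*y - 310) + 3*y^3 - 17*y^2 - 11*y + 105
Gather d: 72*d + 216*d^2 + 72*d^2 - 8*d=288*d^2 + 64*d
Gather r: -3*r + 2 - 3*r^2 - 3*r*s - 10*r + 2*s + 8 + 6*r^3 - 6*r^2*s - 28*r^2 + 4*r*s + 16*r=6*r^3 + r^2*(-6*s - 31) + r*(s + 3) + 2*s + 10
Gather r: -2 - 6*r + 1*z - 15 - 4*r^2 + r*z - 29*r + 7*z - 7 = -4*r^2 + r*(z - 35) + 8*z - 24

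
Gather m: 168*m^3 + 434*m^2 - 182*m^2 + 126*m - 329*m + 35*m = 168*m^3 + 252*m^2 - 168*m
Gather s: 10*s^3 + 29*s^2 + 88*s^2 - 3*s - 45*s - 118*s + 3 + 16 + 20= 10*s^3 + 117*s^2 - 166*s + 39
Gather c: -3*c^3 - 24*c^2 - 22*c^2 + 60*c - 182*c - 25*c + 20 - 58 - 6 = -3*c^3 - 46*c^2 - 147*c - 44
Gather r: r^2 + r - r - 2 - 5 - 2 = r^2 - 9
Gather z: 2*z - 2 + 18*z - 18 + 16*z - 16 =36*z - 36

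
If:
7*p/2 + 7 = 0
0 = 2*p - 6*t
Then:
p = -2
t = -2/3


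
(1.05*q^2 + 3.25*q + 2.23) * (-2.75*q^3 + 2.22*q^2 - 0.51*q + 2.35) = -2.8875*q^5 - 6.6065*q^4 + 0.547*q^3 + 5.7606*q^2 + 6.5002*q + 5.2405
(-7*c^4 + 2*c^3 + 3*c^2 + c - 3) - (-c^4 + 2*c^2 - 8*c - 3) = -6*c^4 + 2*c^3 + c^2 + 9*c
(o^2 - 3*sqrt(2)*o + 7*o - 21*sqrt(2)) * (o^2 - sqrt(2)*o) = o^4 - 4*sqrt(2)*o^3 + 7*o^3 - 28*sqrt(2)*o^2 + 6*o^2 + 42*o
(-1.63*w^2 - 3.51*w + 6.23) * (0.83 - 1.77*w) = 2.8851*w^3 + 4.8598*w^2 - 13.9404*w + 5.1709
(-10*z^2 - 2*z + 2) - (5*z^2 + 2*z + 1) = -15*z^2 - 4*z + 1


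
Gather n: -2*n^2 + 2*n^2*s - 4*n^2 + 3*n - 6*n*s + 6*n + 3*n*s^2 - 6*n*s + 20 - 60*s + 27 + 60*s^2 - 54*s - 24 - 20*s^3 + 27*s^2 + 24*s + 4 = n^2*(2*s - 6) + n*(3*s^2 - 12*s + 9) - 20*s^3 + 87*s^2 - 90*s + 27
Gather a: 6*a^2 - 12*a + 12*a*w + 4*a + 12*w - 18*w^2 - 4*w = 6*a^2 + a*(12*w - 8) - 18*w^2 + 8*w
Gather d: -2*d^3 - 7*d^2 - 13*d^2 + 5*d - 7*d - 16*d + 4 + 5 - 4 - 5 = -2*d^3 - 20*d^2 - 18*d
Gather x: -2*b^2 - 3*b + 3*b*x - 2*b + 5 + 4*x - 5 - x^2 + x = -2*b^2 - 5*b - x^2 + x*(3*b + 5)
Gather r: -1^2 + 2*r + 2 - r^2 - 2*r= 1 - r^2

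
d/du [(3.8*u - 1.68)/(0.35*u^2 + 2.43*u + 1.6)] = (-1.33*u^2 + 1.176*u + 10.1624)/(0.1225*u^4 + 1.701*u^3 + 7.0249*u^2 + 7.776*u + 2.56)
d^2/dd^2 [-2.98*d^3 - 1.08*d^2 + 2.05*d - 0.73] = -17.88*d - 2.16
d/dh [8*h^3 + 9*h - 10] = 24*h^2 + 9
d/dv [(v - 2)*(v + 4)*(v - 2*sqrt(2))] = 3*v^2 - 4*sqrt(2)*v + 4*v - 8 - 4*sqrt(2)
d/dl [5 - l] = -1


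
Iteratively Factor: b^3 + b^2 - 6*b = (b - 2)*(b^2 + 3*b) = (b - 2)*(b + 3)*(b)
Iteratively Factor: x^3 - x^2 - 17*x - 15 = (x + 1)*(x^2 - 2*x - 15) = (x + 1)*(x + 3)*(x - 5)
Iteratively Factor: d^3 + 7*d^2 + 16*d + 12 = (d + 2)*(d^2 + 5*d + 6) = (d + 2)^2*(d + 3)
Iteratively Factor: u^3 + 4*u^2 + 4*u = (u + 2)*(u^2 + 2*u) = (u + 2)^2*(u)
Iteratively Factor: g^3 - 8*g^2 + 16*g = (g)*(g^2 - 8*g + 16) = g*(g - 4)*(g - 4)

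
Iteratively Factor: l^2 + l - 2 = (l + 2)*(l - 1)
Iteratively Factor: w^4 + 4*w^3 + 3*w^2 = (w + 1)*(w^3 + 3*w^2) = w*(w + 1)*(w^2 + 3*w) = w*(w + 1)*(w + 3)*(w)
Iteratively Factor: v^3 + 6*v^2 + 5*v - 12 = (v + 3)*(v^2 + 3*v - 4) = (v - 1)*(v + 3)*(v + 4)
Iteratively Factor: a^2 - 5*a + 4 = (a - 4)*(a - 1)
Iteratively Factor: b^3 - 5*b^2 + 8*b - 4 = (b - 2)*(b^2 - 3*b + 2) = (b - 2)*(b - 1)*(b - 2)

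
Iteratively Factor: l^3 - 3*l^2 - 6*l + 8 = (l - 4)*(l^2 + l - 2) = (l - 4)*(l - 1)*(l + 2)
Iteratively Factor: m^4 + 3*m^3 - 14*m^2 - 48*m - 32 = (m + 2)*(m^3 + m^2 - 16*m - 16) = (m + 2)*(m + 4)*(m^2 - 3*m - 4) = (m + 1)*(m + 2)*(m + 4)*(m - 4)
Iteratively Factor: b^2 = (b)*(b)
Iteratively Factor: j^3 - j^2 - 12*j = (j + 3)*(j^2 - 4*j) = j*(j + 3)*(j - 4)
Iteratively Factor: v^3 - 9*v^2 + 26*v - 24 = (v - 2)*(v^2 - 7*v + 12) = (v - 3)*(v - 2)*(v - 4)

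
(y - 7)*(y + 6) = y^2 - y - 42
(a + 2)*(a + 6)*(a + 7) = a^3 + 15*a^2 + 68*a + 84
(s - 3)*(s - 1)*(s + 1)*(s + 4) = s^4 + s^3 - 13*s^2 - s + 12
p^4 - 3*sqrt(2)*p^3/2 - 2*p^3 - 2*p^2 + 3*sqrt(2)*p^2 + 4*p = p*(p - 2)*(p - 2*sqrt(2))*(p + sqrt(2)/2)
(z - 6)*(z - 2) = z^2 - 8*z + 12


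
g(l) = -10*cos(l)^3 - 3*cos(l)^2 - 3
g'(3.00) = 3.31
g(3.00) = 3.76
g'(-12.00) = 14.18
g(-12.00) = -11.15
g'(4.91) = -2.29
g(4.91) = -3.19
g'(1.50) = 0.57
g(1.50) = -3.02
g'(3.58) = -8.13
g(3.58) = 1.96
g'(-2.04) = -3.05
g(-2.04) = -2.69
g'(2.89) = 5.56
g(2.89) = 3.27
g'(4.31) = -2.07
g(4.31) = -2.86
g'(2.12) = 4.30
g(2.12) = -2.40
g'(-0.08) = -2.86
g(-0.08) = -15.89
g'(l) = 30*sin(l)*cos(l)^2 + 6*sin(l)*cos(l)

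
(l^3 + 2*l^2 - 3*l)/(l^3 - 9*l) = (l - 1)/(l - 3)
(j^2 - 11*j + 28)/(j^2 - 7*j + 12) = (j - 7)/(j - 3)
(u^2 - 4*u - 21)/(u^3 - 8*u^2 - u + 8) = (u^2 - 4*u - 21)/(u^3 - 8*u^2 - u + 8)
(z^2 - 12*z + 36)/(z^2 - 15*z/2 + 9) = 2*(z - 6)/(2*z - 3)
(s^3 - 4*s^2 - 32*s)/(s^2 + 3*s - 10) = s*(s^2 - 4*s - 32)/(s^2 + 3*s - 10)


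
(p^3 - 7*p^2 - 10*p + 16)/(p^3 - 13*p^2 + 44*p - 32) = (p + 2)/(p - 4)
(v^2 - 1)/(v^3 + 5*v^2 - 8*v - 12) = (v - 1)/(v^2 + 4*v - 12)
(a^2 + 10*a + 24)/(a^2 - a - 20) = (a + 6)/(a - 5)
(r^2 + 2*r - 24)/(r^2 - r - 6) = (-r^2 - 2*r + 24)/(-r^2 + r + 6)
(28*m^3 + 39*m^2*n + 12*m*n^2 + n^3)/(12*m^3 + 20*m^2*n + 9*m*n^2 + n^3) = (28*m^2 + 11*m*n + n^2)/(12*m^2 + 8*m*n + n^2)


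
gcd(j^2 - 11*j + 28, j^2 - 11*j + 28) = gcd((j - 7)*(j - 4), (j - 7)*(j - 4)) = j^2 - 11*j + 28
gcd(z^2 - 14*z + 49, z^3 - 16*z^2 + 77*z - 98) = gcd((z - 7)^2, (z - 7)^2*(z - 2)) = z^2 - 14*z + 49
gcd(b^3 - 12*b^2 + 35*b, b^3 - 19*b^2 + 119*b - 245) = b^2 - 12*b + 35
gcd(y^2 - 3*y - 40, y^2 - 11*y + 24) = y - 8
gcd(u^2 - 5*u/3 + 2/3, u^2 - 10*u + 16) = 1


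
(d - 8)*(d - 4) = d^2 - 12*d + 32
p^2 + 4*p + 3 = (p + 1)*(p + 3)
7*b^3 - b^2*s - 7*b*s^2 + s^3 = (-7*b + s)*(-b + s)*(b + s)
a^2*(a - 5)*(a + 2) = a^4 - 3*a^3 - 10*a^2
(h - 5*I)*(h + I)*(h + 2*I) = h^3 - 2*I*h^2 + 13*h + 10*I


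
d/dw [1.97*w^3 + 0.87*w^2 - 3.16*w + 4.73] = 5.91*w^2 + 1.74*w - 3.16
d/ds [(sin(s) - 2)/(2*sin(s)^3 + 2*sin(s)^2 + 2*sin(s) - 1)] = 4*(5*sin(s) + sin(3*s) - 5*cos(2*s) + 8)*cos(s)/(-7*sin(s) + sin(3*s) + 2*cos(2*s))^2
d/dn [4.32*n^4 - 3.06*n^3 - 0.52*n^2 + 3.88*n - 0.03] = 17.28*n^3 - 9.18*n^2 - 1.04*n + 3.88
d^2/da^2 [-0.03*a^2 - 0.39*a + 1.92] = -0.0600000000000000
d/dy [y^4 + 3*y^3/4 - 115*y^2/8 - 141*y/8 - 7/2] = 4*y^3 + 9*y^2/4 - 115*y/4 - 141/8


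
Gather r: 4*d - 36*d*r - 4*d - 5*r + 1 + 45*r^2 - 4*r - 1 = 45*r^2 + r*(-36*d - 9)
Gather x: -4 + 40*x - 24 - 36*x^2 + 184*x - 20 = -36*x^2 + 224*x - 48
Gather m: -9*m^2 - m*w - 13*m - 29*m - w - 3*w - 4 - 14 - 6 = -9*m^2 + m*(-w - 42) - 4*w - 24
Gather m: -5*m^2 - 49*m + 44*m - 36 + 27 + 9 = -5*m^2 - 5*m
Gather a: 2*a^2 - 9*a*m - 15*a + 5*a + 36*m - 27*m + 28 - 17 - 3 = 2*a^2 + a*(-9*m - 10) + 9*m + 8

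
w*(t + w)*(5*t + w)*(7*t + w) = 35*t^3*w + 47*t^2*w^2 + 13*t*w^3 + w^4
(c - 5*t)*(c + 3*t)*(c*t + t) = c^3*t - 2*c^2*t^2 + c^2*t - 15*c*t^3 - 2*c*t^2 - 15*t^3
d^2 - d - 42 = (d - 7)*(d + 6)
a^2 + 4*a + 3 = (a + 1)*(a + 3)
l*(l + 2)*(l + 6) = l^3 + 8*l^2 + 12*l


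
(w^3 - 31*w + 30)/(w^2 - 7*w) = (w^3 - 31*w + 30)/(w*(w - 7))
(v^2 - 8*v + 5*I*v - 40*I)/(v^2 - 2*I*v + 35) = (v - 8)/(v - 7*I)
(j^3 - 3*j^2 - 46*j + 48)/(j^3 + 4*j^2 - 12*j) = (j^2 - 9*j + 8)/(j*(j - 2))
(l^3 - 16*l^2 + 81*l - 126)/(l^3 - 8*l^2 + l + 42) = (l - 6)/(l + 2)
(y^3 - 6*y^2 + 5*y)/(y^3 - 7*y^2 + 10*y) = (y - 1)/(y - 2)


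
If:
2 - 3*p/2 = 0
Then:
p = 4/3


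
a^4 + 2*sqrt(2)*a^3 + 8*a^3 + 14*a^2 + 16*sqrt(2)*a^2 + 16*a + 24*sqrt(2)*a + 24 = (a + 2)*(a + 6)*(a + sqrt(2))^2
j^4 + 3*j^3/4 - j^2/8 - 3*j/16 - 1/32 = (j - 1/2)*(j + 1/4)*(j + 1/2)^2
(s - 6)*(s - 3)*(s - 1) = s^3 - 10*s^2 + 27*s - 18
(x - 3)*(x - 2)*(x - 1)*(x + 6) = x^4 - 25*x^2 + 60*x - 36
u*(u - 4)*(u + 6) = u^3 + 2*u^2 - 24*u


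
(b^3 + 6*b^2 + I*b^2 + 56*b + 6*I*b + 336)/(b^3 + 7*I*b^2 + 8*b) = (b^2 + b*(6 - 7*I) - 42*I)/(b*(b - I))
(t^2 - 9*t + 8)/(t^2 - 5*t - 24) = (t - 1)/(t + 3)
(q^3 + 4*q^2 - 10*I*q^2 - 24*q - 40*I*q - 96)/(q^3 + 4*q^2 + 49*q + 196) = (q^2 - 10*I*q - 24)/(q^2 + 49)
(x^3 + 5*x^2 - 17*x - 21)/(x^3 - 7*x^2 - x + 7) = (x^2 + 4*x - 21)/(x^2 - 8*x + 7)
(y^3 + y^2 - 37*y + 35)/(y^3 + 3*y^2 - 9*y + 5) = (y^2 + 2*y - 35)/(y^2 + 4*y - 5)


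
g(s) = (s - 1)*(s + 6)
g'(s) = 2*s + 5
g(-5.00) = -6.00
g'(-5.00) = -5.00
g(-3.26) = -11.67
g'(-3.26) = -1.52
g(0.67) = -2.20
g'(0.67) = 6.34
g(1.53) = 3.99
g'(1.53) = 8.06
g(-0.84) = -9.49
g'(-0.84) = 3.32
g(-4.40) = -8.64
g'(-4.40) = -3.80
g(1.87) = 6.85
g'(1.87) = 8.74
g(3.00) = 18.00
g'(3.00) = 11.00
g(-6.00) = 0.00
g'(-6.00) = -7.00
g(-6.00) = 0.00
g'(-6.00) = -7.00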